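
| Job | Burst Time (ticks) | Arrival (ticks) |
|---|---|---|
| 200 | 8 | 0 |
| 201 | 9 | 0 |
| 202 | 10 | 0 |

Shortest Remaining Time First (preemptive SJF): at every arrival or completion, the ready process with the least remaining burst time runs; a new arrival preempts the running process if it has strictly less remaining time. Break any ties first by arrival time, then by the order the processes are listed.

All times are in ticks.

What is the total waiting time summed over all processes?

25

Schedule: | 200 0-8 | 201 8-17 | 202 17-27 |
Completion: 200=8  201=17  202=27
Turnaround (C−A): 200=8  201=17  202=27
Waiting = turnaround − burst: 200=0, 201=8, 202=17
Total waiting = 0 + 8 + 17 = 25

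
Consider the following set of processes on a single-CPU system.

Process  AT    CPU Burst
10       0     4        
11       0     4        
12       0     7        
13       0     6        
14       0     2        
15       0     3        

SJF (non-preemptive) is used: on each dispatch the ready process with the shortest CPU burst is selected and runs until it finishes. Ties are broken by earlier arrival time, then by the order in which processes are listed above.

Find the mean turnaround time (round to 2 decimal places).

12.33

Gantt: | 14 0-2 | 15 2-5 | 10 5-9 | 11 9-13 | 13 13-19 | 12 19-26 |
Completion: 10=9  11=13  12=26  13=19  14=2  15=5
Turnaround (C−A): 10=9  11=13  12=26  13=19  14=2  15=5
Turnaround times: 10=9, 11=13, 12=26, 13=19, 14=2, 15=5
Average turnaround = (9+13+26+19+2+5) / 6 = 74/6 = 12.33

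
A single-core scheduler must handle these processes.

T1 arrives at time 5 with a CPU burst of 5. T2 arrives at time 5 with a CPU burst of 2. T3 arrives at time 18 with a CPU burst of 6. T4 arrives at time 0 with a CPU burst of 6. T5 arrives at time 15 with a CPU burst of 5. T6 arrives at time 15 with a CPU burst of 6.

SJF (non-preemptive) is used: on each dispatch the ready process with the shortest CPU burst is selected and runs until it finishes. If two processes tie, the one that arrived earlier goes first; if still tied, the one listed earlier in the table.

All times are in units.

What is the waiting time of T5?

Schedule: | T4 0-6 | T2 6-8 | T1 8-13 | idle 13-15 | T5 15-20 | T6 20-26 | T3 26-32 |
Completion: T1=13  T2=8  T3=32  T4=6  T5=20  T6=26
Turnaround (C−A): T1=8  T2=3  T3=14  T4=6  T5=5  T6=11
Waiting(T5) = turnaround − burst = 5 − 5 = 0

0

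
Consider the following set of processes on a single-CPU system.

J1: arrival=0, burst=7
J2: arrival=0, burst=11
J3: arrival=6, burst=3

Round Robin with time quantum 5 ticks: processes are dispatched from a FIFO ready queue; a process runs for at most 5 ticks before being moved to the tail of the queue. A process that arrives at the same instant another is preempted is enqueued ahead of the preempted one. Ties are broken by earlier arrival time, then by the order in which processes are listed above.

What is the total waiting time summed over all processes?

Gantt: | J1 0-5 | J2 5-10 | J1 10-12 | J3 12-15 | J2 15-21 |
Completion: J1=12  J2=21  J3=15
Turnaround (C−A): J1=12  J2=21  J3=9
Waiting = turnaround − burst: J1=5, J2=10, J3=6
Total waiting = 5 + 10 + 6 = 21

21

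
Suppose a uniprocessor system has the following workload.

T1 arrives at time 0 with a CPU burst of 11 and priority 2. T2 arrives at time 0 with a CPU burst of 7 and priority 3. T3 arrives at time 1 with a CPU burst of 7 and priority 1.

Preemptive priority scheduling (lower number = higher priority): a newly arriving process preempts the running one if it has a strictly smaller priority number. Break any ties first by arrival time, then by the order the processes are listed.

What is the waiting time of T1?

7

Timeline: | T1 0-1 | T3 1-8 | T1 8-18 | T2 18-25 |
Completion: T1=18  T2=25  T3=8
Waiting(T1) = turnaround − burst = 18 − 11 = 7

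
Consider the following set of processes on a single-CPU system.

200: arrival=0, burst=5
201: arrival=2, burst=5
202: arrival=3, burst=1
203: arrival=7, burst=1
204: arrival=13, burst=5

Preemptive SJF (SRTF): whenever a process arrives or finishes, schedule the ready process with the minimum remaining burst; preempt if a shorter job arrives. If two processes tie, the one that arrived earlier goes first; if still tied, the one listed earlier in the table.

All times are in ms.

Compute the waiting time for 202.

0

Schedule: | 200 0-3 | 202 3-4 | 200 4-6 | 201 6-7 | 203 7-8 | 201 8-12 | idle 12-13 | 204 13-18 |
Completion: 200=6  201=12  202=4  203=8  204=18
Waiting(202) = turnaround − burst = 1 − 1 = 0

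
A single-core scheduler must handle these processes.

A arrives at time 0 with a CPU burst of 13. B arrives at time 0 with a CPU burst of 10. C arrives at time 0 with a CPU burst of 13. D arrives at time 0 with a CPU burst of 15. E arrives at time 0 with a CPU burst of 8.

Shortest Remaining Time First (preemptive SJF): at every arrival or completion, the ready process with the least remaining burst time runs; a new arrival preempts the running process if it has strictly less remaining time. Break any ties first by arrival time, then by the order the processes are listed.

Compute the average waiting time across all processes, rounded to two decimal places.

Gantt: | E 0-8 | B 8-18 | A 18-31 | C 31-44 | D 44-59 |
Completion: A=31  B=18  C=44  D=59  E=8
Waiting times: A=18, B=8, C=31, D=44, E=0
Average waiting = (18+8+31+44+0) / 5 = 101/5 = 20.20

20.20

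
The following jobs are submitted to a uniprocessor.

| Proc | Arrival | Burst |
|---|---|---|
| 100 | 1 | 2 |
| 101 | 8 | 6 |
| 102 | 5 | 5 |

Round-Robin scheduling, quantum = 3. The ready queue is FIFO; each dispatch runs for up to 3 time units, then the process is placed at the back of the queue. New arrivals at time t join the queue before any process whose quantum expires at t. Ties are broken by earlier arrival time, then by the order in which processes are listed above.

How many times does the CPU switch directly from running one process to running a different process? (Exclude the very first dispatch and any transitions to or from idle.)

Timeline: | idle 0-1 | 100 1-3 | idle 3-5 | 102 5-8 | 101 8-11 | 102 11-13 | 101 13-16 |
Completion: 100=3  101=16  102=13

3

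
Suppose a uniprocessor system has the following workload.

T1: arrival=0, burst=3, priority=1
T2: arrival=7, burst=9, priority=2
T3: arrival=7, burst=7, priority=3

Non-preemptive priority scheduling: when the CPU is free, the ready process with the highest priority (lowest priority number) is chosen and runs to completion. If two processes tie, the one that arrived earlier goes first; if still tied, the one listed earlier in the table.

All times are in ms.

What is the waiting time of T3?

9

Gantt: | T1 0-3 | idle 3-7 | T2 7-16 | T3 16-23 |
Completion: T1=3  T2=16  T3=23
Waiting(T3) = turnaround − burst = 16 − 7 = 9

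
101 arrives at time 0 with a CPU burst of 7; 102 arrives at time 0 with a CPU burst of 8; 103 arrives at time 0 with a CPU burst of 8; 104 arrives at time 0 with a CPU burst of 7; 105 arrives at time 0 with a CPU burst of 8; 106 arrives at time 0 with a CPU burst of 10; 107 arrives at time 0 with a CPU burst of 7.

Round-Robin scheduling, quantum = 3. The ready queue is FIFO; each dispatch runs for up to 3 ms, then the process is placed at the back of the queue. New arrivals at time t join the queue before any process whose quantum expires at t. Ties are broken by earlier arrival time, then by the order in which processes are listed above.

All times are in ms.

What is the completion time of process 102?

Timeline: | 101 0-3 | 102 3-6 | 103 6-9 | 104 9-12 | 105 12-15 | 106 15-18 | 107 18-21 | 101 21-24 | 102 24-27 | 103 27-30 | 104 30-33 | 105 33-36 | 106 36-39 | 107 39-42 | 101 42-43 | 102 43-45 | 103 45-47 | 104 47-48 | 105 48-50 | 106 50-53 | 107 53-54 | 106 54-55 |
Completion: 101=43  102=45  103=47  104=48  105=50  106=55  107=54
Turnaround (C−A): 101=43  102=45  103=47  104=48  105=50  106=55  107=54

45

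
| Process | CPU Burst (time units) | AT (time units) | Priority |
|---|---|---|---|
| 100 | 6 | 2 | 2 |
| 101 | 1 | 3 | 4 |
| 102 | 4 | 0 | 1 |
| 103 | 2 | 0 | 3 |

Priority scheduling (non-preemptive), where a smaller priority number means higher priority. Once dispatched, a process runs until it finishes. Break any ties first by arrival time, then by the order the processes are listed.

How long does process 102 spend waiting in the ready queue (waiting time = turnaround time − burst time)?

0

Timeline: | 102 0-4 | 100 4-10 | 103 10-12 | 101 12-13 |
Completion: 100=10  101=13  102=4  103=12
Turnaround (C−A): 100=8  101=10  102=4  103=12
Waiting(102) = turnaround − burst = 4 − 4 = 0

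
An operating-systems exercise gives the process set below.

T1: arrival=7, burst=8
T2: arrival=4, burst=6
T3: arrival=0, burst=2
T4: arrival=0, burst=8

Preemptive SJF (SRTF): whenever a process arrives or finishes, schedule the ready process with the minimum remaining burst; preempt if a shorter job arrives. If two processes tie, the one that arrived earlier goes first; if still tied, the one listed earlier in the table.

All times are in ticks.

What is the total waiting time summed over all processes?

Schedule: | T3 0-2 | T4 2-10 | T2 10-16 | T1 16-24 |
Completion: T1=24  T2=16  T3=2  T4=10
Turnaround (C−A): T1=17  T2=12  T3=2  T4=10
Waiting = turnaround − burst: T1=9, T2=6, T3=0, T4=2
Total waiting = 9 + 6 + 0 + 2 = 17

17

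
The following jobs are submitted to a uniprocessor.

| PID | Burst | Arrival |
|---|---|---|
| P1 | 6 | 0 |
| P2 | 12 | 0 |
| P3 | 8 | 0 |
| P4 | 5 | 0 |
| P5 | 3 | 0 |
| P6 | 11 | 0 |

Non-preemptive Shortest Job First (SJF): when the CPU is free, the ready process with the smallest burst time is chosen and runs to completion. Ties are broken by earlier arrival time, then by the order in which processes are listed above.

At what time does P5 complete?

3

Gantt: | P5 0-3 | P4 3-8 | P1 8-14 | P3 14-22 | P6 22-33 | P2 33-45 |
Completion: P1=14  P2=45  P3=22  P4=8  P5=3  P6=33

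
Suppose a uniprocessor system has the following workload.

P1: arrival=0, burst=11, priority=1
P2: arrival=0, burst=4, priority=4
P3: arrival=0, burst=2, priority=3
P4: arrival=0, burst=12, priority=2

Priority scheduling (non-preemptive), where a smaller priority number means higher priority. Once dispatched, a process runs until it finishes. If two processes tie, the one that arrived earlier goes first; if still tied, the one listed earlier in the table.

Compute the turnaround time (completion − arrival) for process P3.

Schedule: | P1 0-11 | P4 11-23 | P3 23-25 | P2 25-29 |
Completion: P1=11  P2=29  P3=25  P4=23
Turnaround (C−A): P1=11  P2=29  P3=25  P4=23
Turnaround(P3) = completion − arrival = 25 − 0 = 25

25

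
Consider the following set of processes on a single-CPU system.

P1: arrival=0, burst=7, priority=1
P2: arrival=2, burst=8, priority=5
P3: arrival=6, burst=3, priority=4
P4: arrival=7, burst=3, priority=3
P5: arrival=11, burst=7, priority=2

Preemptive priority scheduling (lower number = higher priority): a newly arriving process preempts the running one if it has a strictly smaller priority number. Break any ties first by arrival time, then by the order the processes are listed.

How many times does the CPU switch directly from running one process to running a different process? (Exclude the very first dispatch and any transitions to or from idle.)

5

Timeline: | P1 0-7 | P4 7-10 | P3 10-11 | P5 11-18 | P3 18-20 | P2 20-28 |
Completion: P1=7  P2=28  P3=20  P4=10  P5=18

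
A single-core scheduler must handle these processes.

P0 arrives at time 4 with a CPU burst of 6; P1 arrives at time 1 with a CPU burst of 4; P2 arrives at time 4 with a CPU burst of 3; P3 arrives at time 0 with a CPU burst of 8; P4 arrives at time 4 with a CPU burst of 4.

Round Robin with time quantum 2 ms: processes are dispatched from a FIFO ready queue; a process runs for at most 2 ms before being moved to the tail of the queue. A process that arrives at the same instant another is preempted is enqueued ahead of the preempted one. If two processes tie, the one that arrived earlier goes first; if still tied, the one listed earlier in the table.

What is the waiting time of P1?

Schedule: | P3 0-2 | P1 2-4 | P3 4-6 | P0 6-8 | P2 8-10 | P4 10-12 | P1 12-14 | P3 14-16 | P0 16-18 | P2 18-19 | P4 19-21 | P3 21-23 | P0 23-25 |
Completion: P0=25  P1=14  P2=19  P3=23  P4=21
Turnaround (C−A): P0=21  P1=13  P2=15  P3=23  P4=17
Waiting(P1) = turnaround − burst = 13 − 4 = 9

9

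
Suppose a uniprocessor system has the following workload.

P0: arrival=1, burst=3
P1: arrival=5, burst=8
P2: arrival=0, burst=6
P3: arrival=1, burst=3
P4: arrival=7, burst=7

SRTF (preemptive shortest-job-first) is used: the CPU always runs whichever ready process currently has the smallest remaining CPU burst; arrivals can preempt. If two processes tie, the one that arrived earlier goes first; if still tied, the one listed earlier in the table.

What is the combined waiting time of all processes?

28

Timeline: | P2 0-1 | P0 1-4 | P3 4-7 | P2 7-12 | P4 12-19 | P1 19-27 |
Completion: P0=4  P1=27  P2=12  P3=7  P4=19
Waiting = turnaround − burst: P0=0, P1=14, P2=6, P3=3, P4=5
Total waiting = 0 + 14 + 6 + 3 + 5 = 28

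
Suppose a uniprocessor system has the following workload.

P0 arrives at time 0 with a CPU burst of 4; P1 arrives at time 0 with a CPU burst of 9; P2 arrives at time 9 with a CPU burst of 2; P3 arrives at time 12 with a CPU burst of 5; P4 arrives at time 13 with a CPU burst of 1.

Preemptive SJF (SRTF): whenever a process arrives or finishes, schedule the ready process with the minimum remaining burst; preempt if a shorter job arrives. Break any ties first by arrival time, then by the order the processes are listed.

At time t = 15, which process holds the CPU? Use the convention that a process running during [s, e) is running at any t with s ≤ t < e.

Schedule: | P0 0-4 | P1 4-9 | P2 9-11 | P1 11-13 | P4 13-14 | P1 14-16 | P3 16-21 |
Completion: P0=4  P1=16  P2=11  P3=21  P4=14
Turnaround (C−A): P0=4  P1=16  P2=2  P3=9  P4=1

P1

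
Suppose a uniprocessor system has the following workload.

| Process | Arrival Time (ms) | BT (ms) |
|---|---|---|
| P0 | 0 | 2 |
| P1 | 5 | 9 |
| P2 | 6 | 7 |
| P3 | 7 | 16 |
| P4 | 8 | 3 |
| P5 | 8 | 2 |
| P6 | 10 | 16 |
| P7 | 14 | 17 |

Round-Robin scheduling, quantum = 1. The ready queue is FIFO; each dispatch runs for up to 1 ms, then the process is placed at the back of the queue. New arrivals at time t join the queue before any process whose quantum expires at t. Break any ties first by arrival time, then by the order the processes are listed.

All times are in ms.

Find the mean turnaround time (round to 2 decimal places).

Timeline: | P0 0-2 | idle 2-5 | P1 5-6 | P2 6-7 | P1 7-8 | P3 8-9 | P2 9-10 | P4 10-11 | P5 11-12 | P1 12-13 | P3 13-14 | P6 14-15 | P2 15-16 | P4 16-17 | P5 17-18 | P1 18-19 | P7 19-20 | P3 20-21 | P6 21-22 | P2 22-23 | P4 23-24 | P1 24-25 | P7 25-26 | P3 26-27 | P6 27-28 | P2 28-29 | P1 29-30 | P7 30-31 | P3 31-32 | P6 32-33 | P2 33-34 | P1 34-35 | P7 35-36 | P3 36-37 | P6 37-38 | P2 38-39 | P1 39-40 | P7 40-41 | P3 41-42 | P6 42-43 | P1 43-44 | P7 44-45 | P3 45-46 | P6 46-47 | P7 47-48 | P3 48-49 | P6 49-50 | P7 50-51 | P3 51-52 | P6 52-53 | P7 53-54 | P3 54-55 | P6 55-56 | P7 56-57 | P3 57-58 | P6 58-59 | P7 59-60 | P3 60-61 | P6 61-62 | P7 62-63 | P3 63-64 | P6 64-65 | P7 65-66 | P3 66-67 | P6 67-68 | P7 68-69 | P3 69-70 | P6 70-71 | P7 71-72 | P6 72-73 | P7 73-75 |
Completion: P0=2  P1=44  P2=39  P3=70  P4=24  P5=18  P6=73  P7=75
Turnaround (C−A): P0=2  P1=39  P2=33  P3=63  P4=16  P5=10  P6=63  P7=61
Turnaround times: P0=2, P1=39, P2=33, P3=63, P4=16, P5=10, P6=63, P7=61
Average turnaround = (2+39+33+63+16+10+63+61) / 8 = 287/8 = 35.88

35.88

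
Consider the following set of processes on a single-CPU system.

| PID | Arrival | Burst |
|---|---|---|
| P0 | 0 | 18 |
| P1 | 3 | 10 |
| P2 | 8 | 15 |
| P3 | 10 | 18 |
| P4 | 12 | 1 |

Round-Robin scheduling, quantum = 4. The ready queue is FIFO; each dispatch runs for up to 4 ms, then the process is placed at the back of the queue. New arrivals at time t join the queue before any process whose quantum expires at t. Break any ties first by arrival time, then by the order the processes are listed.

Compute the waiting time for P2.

Schedule: | P0 0-4 | P1 4-8 | P0 8-12 | P2 12-16 | P1 16-20 | P3 20-24 | P4 24-25 | P0 25-29 | P2 29-33 | P1 33-35 | P3 35-39 | P0 39-43 | P2 43-47 | P3 47-51 | P0 51-53 | P2 53-56 | P3 56-62 |
Completion: P0=53  P1=35  P2=56  P3=62  P4=25
Turnaround (C−A): P0=53  P1=32  P2=48  P3=52  P4=13
Waiting(P2) = turnaround − burst = 48 − 15 = 33

33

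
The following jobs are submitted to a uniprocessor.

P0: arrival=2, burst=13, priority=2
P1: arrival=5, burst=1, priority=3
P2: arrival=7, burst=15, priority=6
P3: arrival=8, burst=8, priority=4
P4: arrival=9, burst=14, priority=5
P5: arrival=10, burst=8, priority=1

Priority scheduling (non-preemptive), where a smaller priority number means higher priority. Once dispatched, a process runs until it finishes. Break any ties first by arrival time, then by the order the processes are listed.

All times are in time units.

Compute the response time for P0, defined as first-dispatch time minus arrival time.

Timeline: | idle 0-2 | P0 2-15 | P5 15-23 | P1 23-24 | P3 24-32 | P4 32-46 | P2 46-61 |
Completion: P0=15  P1=24  P2=61  P3=32  P4=46  P5=23
Turnaround (C−A): P0=13  P1=19  P2=54  P3=24  P4=37  P5=13
Response(P0) = first start − arrival = 2 − 2 = 0

0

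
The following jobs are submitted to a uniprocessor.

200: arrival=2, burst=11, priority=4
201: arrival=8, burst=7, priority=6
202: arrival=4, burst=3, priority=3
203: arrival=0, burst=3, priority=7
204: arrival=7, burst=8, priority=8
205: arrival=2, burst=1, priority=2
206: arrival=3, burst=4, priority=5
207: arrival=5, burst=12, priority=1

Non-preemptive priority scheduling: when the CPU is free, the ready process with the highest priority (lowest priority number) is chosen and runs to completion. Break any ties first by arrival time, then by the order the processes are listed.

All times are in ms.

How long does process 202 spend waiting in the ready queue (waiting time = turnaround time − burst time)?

Schedule: | 203 0-3 | 205 3-4 | 202 4-7 | 207 7-19 | 200 19-30 | 206 30-34 | 201 34-41 | 204 41-49 |
Completion: 200=30  201=41  202=7  203=3  204=49  205=4  206=34  207=19
Turnaround (C−A): 200=28  201=33  202=3  203=3  204=42  205=2  206=31  207=14
Waiting(202) = turnaround − burst = 3 − 3 = 0

0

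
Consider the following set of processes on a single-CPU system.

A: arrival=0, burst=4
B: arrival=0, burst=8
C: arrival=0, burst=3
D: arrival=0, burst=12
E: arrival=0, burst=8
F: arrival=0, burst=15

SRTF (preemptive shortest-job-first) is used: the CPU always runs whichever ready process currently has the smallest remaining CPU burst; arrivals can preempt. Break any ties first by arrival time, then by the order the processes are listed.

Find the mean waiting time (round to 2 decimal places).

Timeline: | C 0-3 | A 3-7 | B 7-15 | E 15-23 | D 23-35 | F 35-50 |
Completion: A=7  B=15  C=3  D=35  E=23  F=50
Turnaround (C−A): A=7  B=15  C=3  D=35  E=23  F=50
Waiting times: A=3, B=7, C=0, D=23, E=15, F=35
Average waiting = (3+7+0+23+15+35) / 6 = 83/6 = 13.83

13.83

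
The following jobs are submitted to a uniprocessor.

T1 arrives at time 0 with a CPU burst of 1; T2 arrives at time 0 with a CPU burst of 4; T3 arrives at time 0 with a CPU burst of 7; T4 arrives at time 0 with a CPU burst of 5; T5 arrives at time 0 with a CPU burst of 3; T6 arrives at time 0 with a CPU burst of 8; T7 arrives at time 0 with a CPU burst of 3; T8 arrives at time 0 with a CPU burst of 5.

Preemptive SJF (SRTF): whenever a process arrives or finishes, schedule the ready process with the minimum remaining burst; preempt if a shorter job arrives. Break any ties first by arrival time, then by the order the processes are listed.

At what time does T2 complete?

Timeline: | T1 0-1 | T5 1-4 | T7 4-7 | T2 7-11 | T4 11-16 | T8 16-21 | T3 21-28 | T6 28-36 |
Completion: T1=1  T2=11  T3=28  T4=16  T5=4  T6=36  T7=7  T8=21

11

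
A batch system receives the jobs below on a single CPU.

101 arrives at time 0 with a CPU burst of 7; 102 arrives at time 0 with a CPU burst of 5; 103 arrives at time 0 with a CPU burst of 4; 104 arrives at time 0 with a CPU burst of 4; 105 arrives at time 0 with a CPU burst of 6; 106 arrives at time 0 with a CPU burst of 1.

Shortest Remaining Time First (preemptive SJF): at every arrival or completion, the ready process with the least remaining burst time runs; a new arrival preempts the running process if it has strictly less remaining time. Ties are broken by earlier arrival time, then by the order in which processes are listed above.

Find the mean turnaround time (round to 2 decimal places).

Gantt: | 106 0-1 | 103 1-5 | 104 5-9 | 102 9-14 | 105 14-20 | 101 20-27 |
Completion: 101=27  102=14  103=5  104=9  105=20  106=1
Turnaround times: 101=27, 102=14, 103=5, 104=9, 105=20, 106=1
Average turnaround = (27+14+5+9+20+1) / 6 = 76/6 = 12.67

12.67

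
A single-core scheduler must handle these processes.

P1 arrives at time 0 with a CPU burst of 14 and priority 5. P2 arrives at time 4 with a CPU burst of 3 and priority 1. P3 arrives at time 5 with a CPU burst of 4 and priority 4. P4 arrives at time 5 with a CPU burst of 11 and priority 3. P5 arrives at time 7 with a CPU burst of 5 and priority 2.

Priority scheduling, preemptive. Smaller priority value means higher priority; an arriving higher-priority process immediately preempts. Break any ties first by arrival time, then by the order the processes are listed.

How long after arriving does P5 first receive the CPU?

0

Timeline: | P1 0-4 | P2 4-7 | P5 7-12 | P4 12-23 | P3 23-27 | P1 27-37 |
Completion: P1=37  P2=7  P3=27  P4=23  P5=12
Response(P5) = first start − arrival = 7 − 7 = 0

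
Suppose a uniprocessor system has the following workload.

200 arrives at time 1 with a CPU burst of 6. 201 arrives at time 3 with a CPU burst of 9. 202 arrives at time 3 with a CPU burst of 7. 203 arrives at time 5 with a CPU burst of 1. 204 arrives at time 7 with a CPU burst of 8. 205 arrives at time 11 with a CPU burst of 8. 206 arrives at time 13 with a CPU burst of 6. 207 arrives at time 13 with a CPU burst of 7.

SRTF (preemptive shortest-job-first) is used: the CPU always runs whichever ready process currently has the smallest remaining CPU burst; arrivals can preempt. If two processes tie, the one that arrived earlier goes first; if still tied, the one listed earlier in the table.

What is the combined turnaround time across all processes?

155

Gantt: | idle 0-1 | 200 1-5 | 203 5-6 | 200 6-8 | 202 8-15 | 206 15-21 | 207 21-28 | 204 28-36 | 205 36-44 | 201 44-53 |
Completion: 200=8  201=53  202=15  203=6  204=36  205=44  206=21  207=28
Turnaround = completion − arrival: 200=7, 201=50, 202=12, 203=1, 204=29, 205=33, 206=8, 207=15
Total turnaround = 7 + 50 + 12 + 1 + 29 + 33 + 8 + 15 = 155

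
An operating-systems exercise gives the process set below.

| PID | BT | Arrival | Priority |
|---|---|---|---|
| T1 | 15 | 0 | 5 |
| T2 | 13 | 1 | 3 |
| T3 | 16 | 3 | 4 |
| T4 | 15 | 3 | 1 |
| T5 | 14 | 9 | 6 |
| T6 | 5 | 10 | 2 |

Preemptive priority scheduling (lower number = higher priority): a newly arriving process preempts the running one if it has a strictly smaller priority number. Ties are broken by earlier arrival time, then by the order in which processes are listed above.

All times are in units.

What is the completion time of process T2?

34

Schedule: | T1 0-1 | T2 1-3 | T4 3-18 | T6 18-23 | T2 23-34 | T3 34-50 | T1 50-64 | T5 64-78 |
Completion: T1=64  T2=34  T3=50  T4=18  T5=78  T6=23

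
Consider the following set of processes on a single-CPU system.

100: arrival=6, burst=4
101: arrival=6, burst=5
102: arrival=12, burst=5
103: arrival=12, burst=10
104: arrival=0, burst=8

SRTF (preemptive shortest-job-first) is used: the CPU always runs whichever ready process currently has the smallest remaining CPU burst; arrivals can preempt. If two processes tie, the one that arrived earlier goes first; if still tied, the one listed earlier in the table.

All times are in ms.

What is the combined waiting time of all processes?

Timeline: | 104 0-8 | 100 8-12 | 101 12-17 | 102 17-22 | 103 22-32 |
Completion: 100=12  101=17  102=22  103=32  104=8
Turnaround (C−A): 100=6  101=11  102=10  103=20  104=8
Waiting = turnaround − burst: 100=2, 101=6, 102=5, 103=10, 104=0
Total waiting = 2 + 6 + 5 + 10 + 0 = 23

23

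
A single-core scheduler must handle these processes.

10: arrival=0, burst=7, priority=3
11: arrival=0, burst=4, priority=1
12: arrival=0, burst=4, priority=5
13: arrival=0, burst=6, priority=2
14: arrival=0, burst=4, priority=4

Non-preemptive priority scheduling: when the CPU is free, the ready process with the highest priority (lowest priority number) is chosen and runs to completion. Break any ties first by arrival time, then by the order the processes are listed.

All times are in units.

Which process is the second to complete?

13

Gantt: | 11 0-4 | 13 4-10 | 10 10-17 | 14 17-21 | 12 21-25 |
Completion: 10=17  11=4  12=25  13=10  14=21
Turnaround (C−A): 10=17  11=4  12=25  13=10  14=21
Finish order: 11 → 13 → 10 → 14 → 12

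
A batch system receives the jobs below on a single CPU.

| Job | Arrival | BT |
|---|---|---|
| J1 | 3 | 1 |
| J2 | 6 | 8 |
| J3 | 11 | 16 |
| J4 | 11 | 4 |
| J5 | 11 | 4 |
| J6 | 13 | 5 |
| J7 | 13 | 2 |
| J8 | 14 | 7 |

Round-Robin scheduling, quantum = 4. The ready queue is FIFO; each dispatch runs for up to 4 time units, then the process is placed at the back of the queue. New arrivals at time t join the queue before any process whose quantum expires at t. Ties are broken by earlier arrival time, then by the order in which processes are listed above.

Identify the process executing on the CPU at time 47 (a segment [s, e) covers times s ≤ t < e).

Schedule: | idle 0-3 | J1 3-4 | idle 4-6 | J2 6-14 | J3 14-18 | J4 18-22 | J5 22-26 | J6 26-30 | J7 30-32 | J8 32-36 | J3 36-40 | J6 40-41 | J8 41-44 | J3 44-52 |
Completion: J1=4  J2=14  J3=52  J4=22  J5=26  J6=41  J7=32  J8=44
Turnaround (C−A): J1=1  J2=8  J3=41  J4=11  J5=15  J6=28  J7=19  J8=30

J3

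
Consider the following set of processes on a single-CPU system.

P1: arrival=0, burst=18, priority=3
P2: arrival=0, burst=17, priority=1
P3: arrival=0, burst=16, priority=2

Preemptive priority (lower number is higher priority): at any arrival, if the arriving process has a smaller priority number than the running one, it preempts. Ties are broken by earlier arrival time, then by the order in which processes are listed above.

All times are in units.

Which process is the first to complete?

Timeline: | P2 0-17 | P3 17-33 | P1 33-51 |
Completion: P1=51  P2=17  P3=33
Turnaround (C−A): P1=51  P2=17  P3=33
Finish order: P2 → P3 → P1

P2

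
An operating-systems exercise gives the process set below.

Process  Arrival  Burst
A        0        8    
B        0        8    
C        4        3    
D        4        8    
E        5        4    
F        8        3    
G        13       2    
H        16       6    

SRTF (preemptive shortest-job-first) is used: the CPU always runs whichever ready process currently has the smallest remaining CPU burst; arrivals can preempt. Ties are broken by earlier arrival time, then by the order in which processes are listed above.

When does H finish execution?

26

Schedule: | A 0-4 | C 4-7 | A 7-11 | F 11-14 | G 14-16 | E 16-20 | H 20-26 | B 26-34 | D 34-42 |
Completion: A=11  B=34  C=7  D=42  E=20  F=14  G=16  H=26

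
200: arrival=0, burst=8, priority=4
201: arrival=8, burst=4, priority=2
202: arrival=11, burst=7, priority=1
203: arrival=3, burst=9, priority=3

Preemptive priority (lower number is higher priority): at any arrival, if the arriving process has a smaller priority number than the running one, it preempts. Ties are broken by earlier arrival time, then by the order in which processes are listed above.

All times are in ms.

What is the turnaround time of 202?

7

Timeline: | 200 0-3 | 203 3-8 | 201 8-11 | 202 11-18 | 201 18-19 | 203 19-23 | 200 23-28 |
Completion: 200=28  201=19  202=18  203=23
Turnaround(202) = completion − arrival = 18 − 11 = 7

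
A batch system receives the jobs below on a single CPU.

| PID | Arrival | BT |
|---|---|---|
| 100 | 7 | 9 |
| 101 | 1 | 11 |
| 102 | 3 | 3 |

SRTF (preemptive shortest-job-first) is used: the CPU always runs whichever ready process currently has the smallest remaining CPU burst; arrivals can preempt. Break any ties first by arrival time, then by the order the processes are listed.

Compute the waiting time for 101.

3

Timeline: | idle 0-1 | 101 1-3 | 102 3-6 | 101 6-15 | 100 15-24 |
Completion: 100=24  101=15  102=6
Waiting(101) = turnaround − burst = 14 − 11 = 3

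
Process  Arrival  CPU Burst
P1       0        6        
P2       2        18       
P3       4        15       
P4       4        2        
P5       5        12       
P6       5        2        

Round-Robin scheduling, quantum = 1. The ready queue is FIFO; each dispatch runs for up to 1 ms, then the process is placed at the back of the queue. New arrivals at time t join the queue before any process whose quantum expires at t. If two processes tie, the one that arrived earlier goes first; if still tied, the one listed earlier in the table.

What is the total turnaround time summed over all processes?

Timeline: | P1 0-2 | P2 2-3 | P1 3-4 | P2 4-5 | P3 5-6 | P4 6-7 | P1 7-8 | P5 8-9 | P6 9-10 | P2 10-11 | P3 11-12 | P4 12-13 | P1 13-14 | P5 14-15 | P6 15-16 | P2 16-17 | P3 17-18 | P1 18-19 | P5 19-20 | P2 20-21 | P3 21-22 | P5 22-23 | P2 23-24 | P3 24-25 | P5 25-26 | P2 26-27 | P3 27-28 | P5 28-29 | P2 29-30 | P3 30-31 | P5 31-32 | P2 32-33 | P3 33-34 | P5 34-35 | P2 35-36 | P3 36-37 | P5 37-38 | P2 38-39 | P3 39-40 | P5 40-41 | P2 41-42 | P3 42-43 | P5 43-44 | P2 44-45 | P3 45-46 | P5 46-47 | P2 47-48 | P3 48-49 | P2 49-50 | P3 50-51 | P2 51-52 | P3 52-53 | P2 53-55 |
Completion: P1=19  P2=55  P3=53  P4=13  P5=47  P6=16
Turnaround (C−A): P1=19  P2=53  P3=49  P4=9  P5=42  P6=11
Turnaround = completion − arrival: P1=19, P2=53, P3=49, P4=9, P5=42, P6=11
Total turnaround = 19 + 53 + 49 + 9 + 42 + 11 = 183

183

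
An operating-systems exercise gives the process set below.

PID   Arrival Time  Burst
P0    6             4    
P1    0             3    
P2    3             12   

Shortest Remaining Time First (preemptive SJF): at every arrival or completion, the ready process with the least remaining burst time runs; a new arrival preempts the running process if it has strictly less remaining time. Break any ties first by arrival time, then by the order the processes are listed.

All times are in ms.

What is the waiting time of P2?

4

Gantt: | P1 0-3 | P2 3-6 | P0 6-10 | P2 10-19 |
Completion: P0=10  P1=3  P2=19
Waiting(P2) = turnaround − burst = 16 − 12 = 4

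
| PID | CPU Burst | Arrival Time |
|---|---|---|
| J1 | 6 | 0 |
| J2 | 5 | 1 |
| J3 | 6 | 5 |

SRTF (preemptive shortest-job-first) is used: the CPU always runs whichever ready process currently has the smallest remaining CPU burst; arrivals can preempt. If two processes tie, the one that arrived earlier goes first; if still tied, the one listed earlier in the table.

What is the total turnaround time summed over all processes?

Timeline: | J1 0-6 | J2 6-11 | J3 11-17 |
Completion: J1=6  J2=11  J3=17
Turnaround (C−A): J1=6  J2=10  J3=12
Turnaround = completion − arrival: J1=6, J2=10, J3=12
Total turnaround = 6 + 10 + 12 = 28

28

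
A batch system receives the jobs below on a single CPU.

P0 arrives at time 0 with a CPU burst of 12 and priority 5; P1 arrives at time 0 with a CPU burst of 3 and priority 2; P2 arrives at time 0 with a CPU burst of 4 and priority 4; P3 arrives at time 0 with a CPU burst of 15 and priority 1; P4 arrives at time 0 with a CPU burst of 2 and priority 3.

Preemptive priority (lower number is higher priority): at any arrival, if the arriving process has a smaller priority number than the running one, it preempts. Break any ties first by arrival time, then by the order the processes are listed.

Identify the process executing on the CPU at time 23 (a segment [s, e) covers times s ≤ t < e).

P2

Gantt: | P3 0-15 | P1 15-18 | P4 18-20 | P2 20-24 | P0 24-36 |
Completion: P0=36  P1=18  P2=24  P3=15  P4=20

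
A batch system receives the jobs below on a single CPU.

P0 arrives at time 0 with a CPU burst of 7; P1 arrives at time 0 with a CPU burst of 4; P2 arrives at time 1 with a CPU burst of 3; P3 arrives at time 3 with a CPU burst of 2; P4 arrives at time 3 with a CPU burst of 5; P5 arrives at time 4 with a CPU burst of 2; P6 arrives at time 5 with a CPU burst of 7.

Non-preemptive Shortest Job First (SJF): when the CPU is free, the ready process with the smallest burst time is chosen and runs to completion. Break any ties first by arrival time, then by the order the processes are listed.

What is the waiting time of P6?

18

Gantt: | P1 0-4 | P3 4-6 | P5 6-8 | P2 8-11 | P4 11-16 | P0 16-23 | P6 23-30 |
Completion: P0=23  P1=4  P2=11  P3=6  P4=16  P5=8  P6=30
Turnaround (C−A): P0=23  P1=4  P2=10  P3=3  P4=13  P5=4  P6=25
Waiting(P6) = turnaround − burst = 25 − 7 = 18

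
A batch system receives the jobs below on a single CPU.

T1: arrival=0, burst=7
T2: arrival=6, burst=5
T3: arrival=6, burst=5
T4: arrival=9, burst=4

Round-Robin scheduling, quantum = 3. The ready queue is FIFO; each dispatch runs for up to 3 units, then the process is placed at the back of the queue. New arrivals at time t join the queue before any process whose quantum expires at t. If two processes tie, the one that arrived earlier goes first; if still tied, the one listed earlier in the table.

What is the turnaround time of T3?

Gantt: | T1 0-6 | T2 6-9 | T3 9-12 | T1 12-13 | T4 13-16 | T2 16-18 | T3 18-20 | T4 20-21 |
Completion: T1=13  T2=18  T3=20  T4=21
Turnaround (C−A): T1=13  T2=12  T3=14  T4=12
Turnaround(T3) = completion − arrival = 20 − 6 = 14

14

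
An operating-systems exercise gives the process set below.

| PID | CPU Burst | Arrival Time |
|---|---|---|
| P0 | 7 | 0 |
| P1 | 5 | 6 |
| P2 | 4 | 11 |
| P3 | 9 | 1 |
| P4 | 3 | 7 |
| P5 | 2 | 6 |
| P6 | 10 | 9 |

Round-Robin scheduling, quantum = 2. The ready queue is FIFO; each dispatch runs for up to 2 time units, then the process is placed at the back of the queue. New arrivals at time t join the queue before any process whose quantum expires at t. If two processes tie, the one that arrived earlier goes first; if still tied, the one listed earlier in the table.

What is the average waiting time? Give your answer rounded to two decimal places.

17.29

Gantt: | P0 0-2 | P3 2-4 | P0 4-6 | P3 6-8 | P1 8-10 | P5 10-12 | P0 12-14 | P4 14-16 | P3 16-18 | P6 18-20 | P1 20-22 | P2 22-24 | P0 24-25 | P4 25-26 | P3 26-28 | P6 28-30 | P1 30-31 | P2 31-33 | P3 33-34 | P6 34-40 |
Completion: P0=25  P1=31  P2=33  P3=34  P4=26  P5=12  P6=40
Turnaround (C−A): P0=25  P1=25  P2=22  P3=33  P4=19  P5=6  P6=31
Waiting times: P0=18, P1=20, P2=18, P3=24, P4=16, P5=4, P6=21
Average waiting = (18+20+18+24+16+4+21) / 7 = 121/7 = 17.29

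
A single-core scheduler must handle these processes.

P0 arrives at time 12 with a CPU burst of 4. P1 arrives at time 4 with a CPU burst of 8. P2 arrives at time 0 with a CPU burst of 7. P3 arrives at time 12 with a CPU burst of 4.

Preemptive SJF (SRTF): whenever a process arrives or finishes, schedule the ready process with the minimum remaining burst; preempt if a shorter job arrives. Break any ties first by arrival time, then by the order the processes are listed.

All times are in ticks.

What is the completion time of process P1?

Timeline: | P2 0-7 | P1 7-15 | P0 15-19 | P3 19-23 |
Completion: P0=19  P1=15  P2=7  P3=23

15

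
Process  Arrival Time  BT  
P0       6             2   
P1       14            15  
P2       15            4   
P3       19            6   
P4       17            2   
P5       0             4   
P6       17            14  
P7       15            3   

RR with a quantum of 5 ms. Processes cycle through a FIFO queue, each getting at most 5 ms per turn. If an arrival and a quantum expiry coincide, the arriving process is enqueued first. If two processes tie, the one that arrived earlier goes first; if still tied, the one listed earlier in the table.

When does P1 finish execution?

54

Schedule: | P5 0-4 | idle 4-6 | P0 6-8 | idle 8-14 | P1 14-19 | P2 19-23 | P7 23-26 | P4 26-28 | P6 28-33 | P3 33-38 | P1 38-43 | P6 43-48 | P3 48-49 | P1 49-54 | P6 54-58 |
Completion: P0=8  P1=54  P2=23  P3=49  P4=28  P5=4  P6=58  P7=26
Turnaround (C−A): P0=2  P1=40  P2=8  P3=30  P4=11  P5=4  P6=41  P7=11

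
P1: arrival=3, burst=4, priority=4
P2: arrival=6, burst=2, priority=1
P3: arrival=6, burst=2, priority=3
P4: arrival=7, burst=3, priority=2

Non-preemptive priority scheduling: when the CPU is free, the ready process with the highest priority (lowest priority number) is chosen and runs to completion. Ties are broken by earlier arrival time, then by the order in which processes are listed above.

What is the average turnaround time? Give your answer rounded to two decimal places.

Gantt: | idle 0-3 | P1 3-7 | P2 7-9 | P4 9-12 | P3 12-14 |
Completion: P1=7  P2=9  P3=14  P4=12
Turnaround times: P1=4, P2=3, P3=8, P4=5
Average turnaround = (4+3+8+5) / 4 = 20/4 = 5.00

5.00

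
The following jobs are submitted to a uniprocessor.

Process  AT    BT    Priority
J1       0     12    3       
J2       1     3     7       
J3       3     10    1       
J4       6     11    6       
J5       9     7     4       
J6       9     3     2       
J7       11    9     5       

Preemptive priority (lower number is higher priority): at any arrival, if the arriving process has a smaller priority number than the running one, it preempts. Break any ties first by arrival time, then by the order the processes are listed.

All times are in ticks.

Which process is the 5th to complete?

Schedule: | J1 0-3 | J3 3-13 | J6 13-16 | J1 16-25 | J5 25-32 | J7 32-41 | J4 41-52 | J2 52-55 |
Completion: J1=25  J2=55  J3=13  J4=52  J5=32  J6=16  J7=41
Finish order: J3 → J6 → J1 → J5 → J7 → J4 → J2

J7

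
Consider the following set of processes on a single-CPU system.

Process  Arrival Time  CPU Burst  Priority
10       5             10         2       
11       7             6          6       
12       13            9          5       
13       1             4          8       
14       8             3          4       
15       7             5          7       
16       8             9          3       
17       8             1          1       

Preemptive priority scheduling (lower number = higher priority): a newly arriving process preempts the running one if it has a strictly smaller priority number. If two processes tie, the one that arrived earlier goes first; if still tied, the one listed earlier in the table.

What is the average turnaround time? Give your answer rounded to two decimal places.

Timeline: | idle 0-1 | 13 1-5 | 10 5-8 | 17 8-9 | 10 9-16 | 16 16-25 | 14 25-28 | 12 28-37 | 11 37-43 | 15 43-48 |
Completion: 10=16  11=43  12=37  13=5  14=28  15=48  16=25  17=9
Turnaround times: 10=11, 11=36, 12=24, 13=4, 14=20, 15=41, 16=17, 17=1
Average turnaround = (11+36+24+4+20+41+17+1) / 8 = 154/8 = 19.25

19.25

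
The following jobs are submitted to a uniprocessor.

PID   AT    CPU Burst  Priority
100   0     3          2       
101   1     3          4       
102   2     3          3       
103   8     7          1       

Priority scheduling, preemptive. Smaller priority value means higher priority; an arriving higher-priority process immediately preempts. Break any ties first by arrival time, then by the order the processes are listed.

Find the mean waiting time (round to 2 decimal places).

3.25

Gantt: | 100 0-3 | 102 3-6 | 101 6-8 | 103 8-15 | 101 15-16 |
Completion: 100=3  101=16  102=6  103=15
Waiting times: 100=0, 101=12, 102=1, 103=0
Average waiting = (0+12+1+0) / 4 = 13/4 = 3.25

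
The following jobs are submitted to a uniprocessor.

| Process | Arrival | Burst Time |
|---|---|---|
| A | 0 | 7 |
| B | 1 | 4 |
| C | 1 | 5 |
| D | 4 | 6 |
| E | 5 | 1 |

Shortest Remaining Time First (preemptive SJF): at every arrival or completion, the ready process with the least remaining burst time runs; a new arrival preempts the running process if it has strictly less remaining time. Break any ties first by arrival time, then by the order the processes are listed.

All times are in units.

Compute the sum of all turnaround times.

51

Timeline: | A 0-1 | B 1-5 | E 5-6 | C 6-11 | A 11-17 | D 17-23 |
Completion: A=17  B=5  C=11  D=23  E=6
Turnaround (C−A): A=17  B=4  C=10  D=19  E=1
Turnaround = completion − arrival: A=17, B=4, C=10, D=19, E=1
Total turnaround = 17 + 4 + 10 + 19 + 1 = 51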